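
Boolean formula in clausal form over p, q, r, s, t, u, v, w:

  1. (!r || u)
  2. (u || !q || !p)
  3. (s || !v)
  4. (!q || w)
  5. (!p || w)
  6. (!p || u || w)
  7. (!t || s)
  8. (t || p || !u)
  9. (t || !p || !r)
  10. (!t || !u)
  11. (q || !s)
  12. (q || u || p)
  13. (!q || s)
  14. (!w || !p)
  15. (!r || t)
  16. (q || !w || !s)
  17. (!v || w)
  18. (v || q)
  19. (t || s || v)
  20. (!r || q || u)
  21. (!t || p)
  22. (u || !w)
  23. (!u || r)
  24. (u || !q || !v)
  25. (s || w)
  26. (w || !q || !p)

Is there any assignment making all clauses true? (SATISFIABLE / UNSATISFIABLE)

UNSATISFIABLE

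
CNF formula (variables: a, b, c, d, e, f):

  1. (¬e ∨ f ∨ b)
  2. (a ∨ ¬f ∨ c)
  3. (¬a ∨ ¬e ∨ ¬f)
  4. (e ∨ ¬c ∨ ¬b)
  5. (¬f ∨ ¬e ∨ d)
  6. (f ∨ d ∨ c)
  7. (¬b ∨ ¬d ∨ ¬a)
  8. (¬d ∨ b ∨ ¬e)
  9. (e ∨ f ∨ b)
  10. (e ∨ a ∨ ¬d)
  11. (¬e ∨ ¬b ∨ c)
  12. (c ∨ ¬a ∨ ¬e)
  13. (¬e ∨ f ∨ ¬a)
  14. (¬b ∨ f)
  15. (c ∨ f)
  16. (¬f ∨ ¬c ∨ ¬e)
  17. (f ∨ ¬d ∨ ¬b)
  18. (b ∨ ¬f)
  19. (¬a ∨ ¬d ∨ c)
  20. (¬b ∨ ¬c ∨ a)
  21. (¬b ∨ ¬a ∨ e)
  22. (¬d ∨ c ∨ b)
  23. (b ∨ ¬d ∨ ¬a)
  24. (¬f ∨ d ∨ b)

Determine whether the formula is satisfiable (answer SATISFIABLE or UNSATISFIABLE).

UNSATISFIABLE

b = True:
  a = True:
    propagation gives e=False; an empty clause results — contradiction.
  a = False:
    propagation gives c=True; an empty clause results — contradiction.
b = False:
  propagation gives f=False, e=False; an empty clause results — contradiction.
Every branch closes, so no satisfying assignment exists.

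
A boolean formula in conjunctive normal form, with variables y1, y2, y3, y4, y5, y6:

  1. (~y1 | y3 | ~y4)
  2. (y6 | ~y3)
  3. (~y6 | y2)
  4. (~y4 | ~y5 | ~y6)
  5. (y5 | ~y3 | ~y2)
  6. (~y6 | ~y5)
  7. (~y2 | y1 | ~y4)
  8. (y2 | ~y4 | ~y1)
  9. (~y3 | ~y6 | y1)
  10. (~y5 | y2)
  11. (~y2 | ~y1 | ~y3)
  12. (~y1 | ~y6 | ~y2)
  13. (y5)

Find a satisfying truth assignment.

y1 = T  y2 = T  y3 = F  y4 = F  y5 = T  y6 = F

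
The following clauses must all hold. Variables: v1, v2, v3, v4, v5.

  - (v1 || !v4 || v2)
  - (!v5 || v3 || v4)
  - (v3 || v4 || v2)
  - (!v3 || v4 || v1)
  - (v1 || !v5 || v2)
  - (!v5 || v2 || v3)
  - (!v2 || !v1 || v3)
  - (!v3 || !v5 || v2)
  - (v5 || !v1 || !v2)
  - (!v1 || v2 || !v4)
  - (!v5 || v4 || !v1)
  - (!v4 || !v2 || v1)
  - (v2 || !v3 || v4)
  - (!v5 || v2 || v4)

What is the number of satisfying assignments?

2

The models are:
  v1=0 v2=1 v3=0 v4=0 v5=0
  v1=1 v2=1 v3=1 v4=1 v5=1
Count: 2.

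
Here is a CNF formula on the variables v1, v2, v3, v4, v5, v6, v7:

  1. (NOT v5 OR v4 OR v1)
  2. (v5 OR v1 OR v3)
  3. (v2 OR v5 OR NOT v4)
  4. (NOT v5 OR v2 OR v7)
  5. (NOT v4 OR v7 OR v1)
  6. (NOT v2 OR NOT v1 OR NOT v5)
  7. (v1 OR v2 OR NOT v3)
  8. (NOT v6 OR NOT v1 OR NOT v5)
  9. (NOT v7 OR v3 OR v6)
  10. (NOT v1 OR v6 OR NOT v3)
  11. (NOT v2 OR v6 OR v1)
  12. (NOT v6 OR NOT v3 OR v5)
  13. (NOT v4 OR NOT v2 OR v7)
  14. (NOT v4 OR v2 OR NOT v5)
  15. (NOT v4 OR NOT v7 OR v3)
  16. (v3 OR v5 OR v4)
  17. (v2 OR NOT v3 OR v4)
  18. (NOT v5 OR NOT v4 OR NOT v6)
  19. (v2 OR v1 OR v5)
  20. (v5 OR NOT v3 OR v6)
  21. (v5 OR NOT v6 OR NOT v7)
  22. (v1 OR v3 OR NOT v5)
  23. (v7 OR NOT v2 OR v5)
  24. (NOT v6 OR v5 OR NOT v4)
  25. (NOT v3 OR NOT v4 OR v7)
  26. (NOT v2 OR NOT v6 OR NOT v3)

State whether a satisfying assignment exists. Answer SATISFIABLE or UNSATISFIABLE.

v5 = True:
  v1 = True:
    propagation gives v2=False, v7=True, v6=False, v3=True; an empty clause results — contradiction.
  v1 = False:
    propagation gives v4=True, v7=True, v2=True, v6=True; an empty clause results — contradiction.
v5 = False:
  v3 = True:
    propagation gives v6=False; an empty clause results — contradiction.
  v3 = False:
    propagation gives v1=True, v4=True, v2=True, v7=True; an empty clause results — contradiction.
Every branch closes, so no satisfying assignment exists.

UNSATISFIABLE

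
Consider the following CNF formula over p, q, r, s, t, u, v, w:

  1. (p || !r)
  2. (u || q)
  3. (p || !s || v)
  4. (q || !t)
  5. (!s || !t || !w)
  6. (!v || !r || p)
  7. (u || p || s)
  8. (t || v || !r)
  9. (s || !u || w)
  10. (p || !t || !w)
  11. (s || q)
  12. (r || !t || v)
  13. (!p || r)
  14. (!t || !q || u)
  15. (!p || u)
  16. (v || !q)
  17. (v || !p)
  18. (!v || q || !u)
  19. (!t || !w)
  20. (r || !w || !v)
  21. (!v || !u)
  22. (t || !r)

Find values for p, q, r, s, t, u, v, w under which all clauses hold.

p=False, q=True, r=False, s=True, t=False, u=False, v=True, w=False

Branch on p: take p = False.
  then r is forced to False.
Set q = True and propagate.
  then v is forced to True.
  then w is forced to False.
  then u is forced to False.
  then s is forced to True.
  then t is forced to False.
Every clause has at least one true literal under this assignment.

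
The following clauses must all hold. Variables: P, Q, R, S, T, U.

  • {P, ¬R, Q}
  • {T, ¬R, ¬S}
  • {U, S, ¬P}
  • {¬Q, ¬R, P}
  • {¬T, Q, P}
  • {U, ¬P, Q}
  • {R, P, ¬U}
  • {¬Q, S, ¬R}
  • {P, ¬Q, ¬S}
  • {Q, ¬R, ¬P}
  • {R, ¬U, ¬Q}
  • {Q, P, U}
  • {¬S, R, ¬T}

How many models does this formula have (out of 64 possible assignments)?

8

Split on P, then Q.
  P=T, Q=T: remaining (R,S,T,U) ∈ {(F,T,F,F); (T,T,T,F); (T,T,T,T)} — 3.
  P=T, Q=F: remaining (R,S,T,U) ∈ {(F,F,F,T); (F,F,T,T); (F,T,F,T)} — 3.
  P=F, Q=T: remaining (R,S,T,U) ∈ {(F,F,F,F); (F,F,T,F)} — 2.
  P=F, Q=F: a clause becomes empty — 0.
Total: 3 + 3 + 2 + 0 = 8.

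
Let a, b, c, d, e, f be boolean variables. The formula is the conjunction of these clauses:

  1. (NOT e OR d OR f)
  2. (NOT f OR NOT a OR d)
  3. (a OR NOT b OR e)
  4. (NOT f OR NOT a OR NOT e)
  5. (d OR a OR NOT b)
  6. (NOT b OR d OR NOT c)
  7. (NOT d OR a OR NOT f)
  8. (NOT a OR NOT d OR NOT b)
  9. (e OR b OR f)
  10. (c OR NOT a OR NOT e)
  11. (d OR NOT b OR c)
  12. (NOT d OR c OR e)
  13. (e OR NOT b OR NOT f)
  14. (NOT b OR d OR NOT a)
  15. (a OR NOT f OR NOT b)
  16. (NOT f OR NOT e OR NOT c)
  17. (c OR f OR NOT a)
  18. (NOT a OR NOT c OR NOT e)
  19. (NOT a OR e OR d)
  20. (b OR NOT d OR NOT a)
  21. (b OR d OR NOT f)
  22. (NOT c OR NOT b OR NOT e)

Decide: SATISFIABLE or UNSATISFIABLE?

Try a = False.
The remaining clauses are satisfied by b = False, c = True, d = True, e = True, f = False.
So a=0, b=0, c=1, d=1, e=1, f=0 is a satisfying assignment.

SATISFIABLE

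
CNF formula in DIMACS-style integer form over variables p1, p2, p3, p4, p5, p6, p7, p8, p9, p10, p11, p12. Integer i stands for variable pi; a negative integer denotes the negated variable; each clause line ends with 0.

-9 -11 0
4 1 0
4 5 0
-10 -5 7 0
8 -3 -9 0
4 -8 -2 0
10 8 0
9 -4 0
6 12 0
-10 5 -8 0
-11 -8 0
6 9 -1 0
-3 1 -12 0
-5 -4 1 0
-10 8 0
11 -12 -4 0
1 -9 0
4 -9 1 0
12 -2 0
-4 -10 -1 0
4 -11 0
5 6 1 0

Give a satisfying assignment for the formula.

p1=True, p2=False, p3=False, p4=True, p5=False, p6=True, p7=True, p8=True, p9=True, p10=False, p11=False, p12=False

Check each clause:
  1. (~p9 | ~p11) — ~p11 is true.
  2. (p4 | p1) — p1 is true.
  3. (p5 | p4) — p4 is true.
  4. (~p5 | p7 | ~p10) — ~p5 is true.
  5. (p8 | ~p9 | ~p3) — p8 is true.
  6. (~p2 | ~p8 | p4) — p4 is true.
  7. (p10 | p8) — p8 is true.
  8. (p9 | ~p4) — p9 is true.
  9. (p6 | p12) — p6 is true.
  10. (~p10 | p5 | ~p8) — ~p10 is true.
  11. (~p8 | ~p11) — ~p11 is true.
  12. (p6 | p9 | ~p1) — p9 is true.
  13. (~p3 | p1 | ~p12) — p1 is true.
  14. (~p4 | ~p5 | p1) — p1 is true.
  15. (~p10 | p8) — p8 is true.
  16. (~p4 | p11 | ~p12) — ~p12 is true.
  17. (p1 | ~p9) — p1 is true.
  18. (p4 | p1 | ~p9) — p1 is true.
  19. (p12 | ~p2) — ~p2 is true.
  20. (~p10 | ~p4 | ~p1) — ~p10 is true.
  21. (~p11 | p4) — p4 is true.
  22. (p6 | p5 | p1) — p1 is true.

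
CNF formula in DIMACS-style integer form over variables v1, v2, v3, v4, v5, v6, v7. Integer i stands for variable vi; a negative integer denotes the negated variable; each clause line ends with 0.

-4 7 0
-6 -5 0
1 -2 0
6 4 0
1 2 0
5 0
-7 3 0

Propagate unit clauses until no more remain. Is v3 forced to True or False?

Unit clause (v5) sets v5 = True.
(~v6 \/ ~v5) with v5 = True leaves only ~v6, so v6 = False.
In (v4 \/ v6), v6 is now false; v4 must hold, so v4 = True.
In (v7 \/ ~v4), ~v4 is now false; v7 must hold, so v7 = True.
(v3 \/ ~v7): since v7 = True, the clause reduces to (v3). v3 = True.

True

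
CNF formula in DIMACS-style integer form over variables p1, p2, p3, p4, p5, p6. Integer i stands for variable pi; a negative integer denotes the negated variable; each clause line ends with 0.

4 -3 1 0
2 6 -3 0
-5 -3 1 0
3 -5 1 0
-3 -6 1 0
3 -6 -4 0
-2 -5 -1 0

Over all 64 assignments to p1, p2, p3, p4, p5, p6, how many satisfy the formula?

24

Case analysis on p3 and p1:
  p3=T, p1=T: p4 free; 4 ways for (p2,p5,p6) × 2^1 = 8.
  p3=T, p1=F: remaining (p2,p4,p5,p6) ∈ {(T,T,F,F)} — 1.
  p3=F, p1=T: 9 of the 16 assignments to (p2,p4,p5,p6) work.
  p3=F, p1=F: p2 free; 3 ways for (p4,p5,p6) × 2^1 = 6.
Total: 8 + 1 + 9 + 6 = 24.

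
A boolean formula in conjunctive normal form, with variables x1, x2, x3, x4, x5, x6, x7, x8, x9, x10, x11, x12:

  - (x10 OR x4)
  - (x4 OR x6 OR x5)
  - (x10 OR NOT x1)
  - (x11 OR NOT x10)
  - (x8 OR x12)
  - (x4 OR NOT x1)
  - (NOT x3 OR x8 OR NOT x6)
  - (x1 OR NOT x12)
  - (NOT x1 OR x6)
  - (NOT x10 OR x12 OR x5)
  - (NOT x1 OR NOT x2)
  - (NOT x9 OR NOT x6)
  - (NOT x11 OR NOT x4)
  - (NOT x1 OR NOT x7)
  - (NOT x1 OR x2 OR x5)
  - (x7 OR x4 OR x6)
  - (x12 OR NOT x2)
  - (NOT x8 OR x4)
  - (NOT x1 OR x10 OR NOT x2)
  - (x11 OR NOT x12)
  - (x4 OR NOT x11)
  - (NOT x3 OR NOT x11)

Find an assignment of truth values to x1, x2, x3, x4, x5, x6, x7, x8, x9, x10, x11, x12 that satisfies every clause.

x1=F, x2=F, x3=T, x4=T, x5=F, x6=F, x7=F, x8=T, x9=F, x10=F, x11=F, x12=F

Check each clause:
  1. (x10 OR x4) — x4 is true.
  2. (x6 OR x5 OR x4) — x4 is true.
  3. (x10 OR NOT x1) — NOT x1 is true.
  4. (x11 OR NOT x10) — NOT x10 is true.
  5. (x8 OR x12) — x8 is true.
  6. (NOT x1 OR x4) — x4 is true.
  7. (x8 OR NOT x3 OR NOT x6) — x8 is true.
  8. (x1 OR NOT x12) — NOT x12 is true.
  9. (NOT x1 OR x6) — NOT x1 is true.
  10. (NOT x10 OR x5 OR x12) — NOT x10 is true.
  11. (NOT x1 OR NOT x2) — NOT x1 is true.
  12. (NOT x6 OR NOT x9) — NOT x6 is true.
  13. (NOT x11 OR NOT x4) — NOT x11 is true.
  14. (NOT x1 OR NOT x7) — NOT x7 is true.
  15. (NOT x1 OR x2 OR x5) — NOT x1 is true.
  16. (x4 OR x6 OR x7) — x4 is true.
  17. (NOT x2 OR x12) — NOT x2 is true.
  18. (x4 OR NOT x8) — x4 is true.
  19. (NOT x2 OR NOT x1 OR x10) — NOT x1 is true.
  20. (NOT x12 OR x11) — NOT x12 is true.
  21. (NOT x11 OR x4) — x4 is true.
  22. (NOT x11 OR NOT x3) — NOT x11 is true.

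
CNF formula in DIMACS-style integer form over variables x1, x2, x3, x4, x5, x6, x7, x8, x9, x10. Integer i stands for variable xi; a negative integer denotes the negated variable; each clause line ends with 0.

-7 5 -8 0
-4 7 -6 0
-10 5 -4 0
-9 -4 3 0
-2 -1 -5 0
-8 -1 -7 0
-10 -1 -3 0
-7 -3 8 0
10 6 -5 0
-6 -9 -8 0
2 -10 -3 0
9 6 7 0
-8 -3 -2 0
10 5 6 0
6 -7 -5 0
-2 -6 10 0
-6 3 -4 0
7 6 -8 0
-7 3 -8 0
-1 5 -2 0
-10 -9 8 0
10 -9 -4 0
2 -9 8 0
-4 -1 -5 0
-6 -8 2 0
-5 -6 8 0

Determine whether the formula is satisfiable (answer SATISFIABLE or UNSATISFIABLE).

SATISFIABLE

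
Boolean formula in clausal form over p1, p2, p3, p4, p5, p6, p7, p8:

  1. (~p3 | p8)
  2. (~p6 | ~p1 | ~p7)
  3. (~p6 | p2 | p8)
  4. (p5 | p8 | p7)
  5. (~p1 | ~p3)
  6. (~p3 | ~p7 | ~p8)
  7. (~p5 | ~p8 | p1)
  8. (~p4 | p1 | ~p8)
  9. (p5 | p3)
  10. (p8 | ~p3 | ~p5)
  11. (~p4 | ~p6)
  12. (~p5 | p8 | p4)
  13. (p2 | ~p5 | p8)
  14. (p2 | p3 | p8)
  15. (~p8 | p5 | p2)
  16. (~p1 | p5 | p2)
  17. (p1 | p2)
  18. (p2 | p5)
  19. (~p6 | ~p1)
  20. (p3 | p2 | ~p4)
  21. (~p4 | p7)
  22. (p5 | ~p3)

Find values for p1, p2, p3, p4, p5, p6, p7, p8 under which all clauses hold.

p1=True, p2=False, p3=False, p4=False, p5=True, p6=False, p7=True, p8=True

Check each clause:
  1. (p8 | ~p3) — p8 is true.
  2. (~p6 | ~p1 | ~p7) — ~p6 is true.
  3. (~p6 | p2 | p8) — p8 is true.
  4. (p5 | p8 | p7) — p8 is true.
  5. (~p1 | ~p3) — ~p3 is true.
  6. (~p7 | ~p8 | ~p3) — ~p3 is true.
  7. (~p5 | ~p8 | p1) — p1 is true.
  8. (~p4 | p1 | ~p8) — p1 is true.
  9. (p5 | p3) — p5 is true.
  10. (~p3 | ~p5 | p8) — p8 is true.
  11. (~p6 | ~p4) — ~p6 is true.
  12. (~p5 | p4 | p8) — p8 is true.
  13. (p2 | p8 | ~p5) — p8 is true.
  14. (p2 | p8 | p3) — p8 is true.
  15. (p2 | p5 | ~p8) — p5 is true.
  16. (p2 | p5 | ~p1) — p5 is true.
  17. (p1 | p2) — p1 is true.
  18. (p5 | p2) — p5 is true.
  19. (~p1 | ~p6) — ~p6 is true.
  20. (p2 | ~p4 | p3) — ~p4 is true.
  21. (p7 | ~p4) — ~p4 is true.
  22. (p5 | ~p3) — ~p3 is true.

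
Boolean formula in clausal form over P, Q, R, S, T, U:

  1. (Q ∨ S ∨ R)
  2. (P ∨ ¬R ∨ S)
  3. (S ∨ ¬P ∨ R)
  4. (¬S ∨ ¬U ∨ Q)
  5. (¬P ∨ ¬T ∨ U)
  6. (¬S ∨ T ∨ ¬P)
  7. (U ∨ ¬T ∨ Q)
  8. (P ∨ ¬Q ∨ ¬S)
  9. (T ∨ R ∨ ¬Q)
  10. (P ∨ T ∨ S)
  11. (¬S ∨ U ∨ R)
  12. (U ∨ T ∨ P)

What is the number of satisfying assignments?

Split on S, then P.
  S=T, P=T: remaining (Q,R,T,U) ∈ {(T,F,T,T); (T,T,T,T)} — 2.
  S=T, P=F: a clause becomes empty — 0.
  S=F, P=T: Q free; 3 ways for (R,T,U) × 2^1 = 6.
  S=F, P=F: remaining (Q,R,T,U) ∈ {(T,F,T,F); (T,F,T,T)} — 2.
Total: 2 + 0 + 6 + 2 = 10.

10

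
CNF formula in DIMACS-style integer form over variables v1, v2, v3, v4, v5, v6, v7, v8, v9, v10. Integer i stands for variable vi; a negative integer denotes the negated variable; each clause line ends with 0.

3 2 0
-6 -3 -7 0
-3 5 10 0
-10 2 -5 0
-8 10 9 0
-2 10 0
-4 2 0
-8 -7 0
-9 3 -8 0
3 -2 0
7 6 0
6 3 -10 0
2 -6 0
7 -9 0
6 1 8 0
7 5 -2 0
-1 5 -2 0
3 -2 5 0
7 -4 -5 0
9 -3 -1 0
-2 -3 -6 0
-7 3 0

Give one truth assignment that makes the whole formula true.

Try v1 = True.
Set v2 = True and propagate.
  then v10 is forced to True.
  then v3 is forced to True.
  then v5 is forced to True.
  then v9 is forced to True.
  then v7 is forced to True.
  then v6 is forced to False.
  then v8 is forced to False.
v4 is now unconstrained; take v4 = True.
Every clause has at least one true literal under this assignment.

v1 = 1, v2 = 1, v3 = 1, v4 = 1, v5 = 1, v6 = 0, v7 = 1, v8 = 0, v9 = 1, v10 = 1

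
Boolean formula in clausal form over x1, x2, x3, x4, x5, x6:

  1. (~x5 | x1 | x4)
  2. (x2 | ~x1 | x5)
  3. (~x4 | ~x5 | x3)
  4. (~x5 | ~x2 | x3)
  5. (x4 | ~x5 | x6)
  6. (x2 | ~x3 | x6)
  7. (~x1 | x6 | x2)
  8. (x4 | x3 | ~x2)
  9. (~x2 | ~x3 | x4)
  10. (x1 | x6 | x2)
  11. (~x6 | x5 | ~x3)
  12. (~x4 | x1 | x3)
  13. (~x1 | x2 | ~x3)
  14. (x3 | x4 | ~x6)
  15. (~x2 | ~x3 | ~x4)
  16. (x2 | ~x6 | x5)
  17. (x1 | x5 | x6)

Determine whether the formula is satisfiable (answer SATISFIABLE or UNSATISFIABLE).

SATISFIABLE

Branch on x1: take x1 = True.
For the remaining variables, x2 = True, x3 = False, x4 = True, x5 = False, x6 = False works.
So x1=T, x2=T, x3=F, x4=T, x5=F, x6=F is a satisfying assignment.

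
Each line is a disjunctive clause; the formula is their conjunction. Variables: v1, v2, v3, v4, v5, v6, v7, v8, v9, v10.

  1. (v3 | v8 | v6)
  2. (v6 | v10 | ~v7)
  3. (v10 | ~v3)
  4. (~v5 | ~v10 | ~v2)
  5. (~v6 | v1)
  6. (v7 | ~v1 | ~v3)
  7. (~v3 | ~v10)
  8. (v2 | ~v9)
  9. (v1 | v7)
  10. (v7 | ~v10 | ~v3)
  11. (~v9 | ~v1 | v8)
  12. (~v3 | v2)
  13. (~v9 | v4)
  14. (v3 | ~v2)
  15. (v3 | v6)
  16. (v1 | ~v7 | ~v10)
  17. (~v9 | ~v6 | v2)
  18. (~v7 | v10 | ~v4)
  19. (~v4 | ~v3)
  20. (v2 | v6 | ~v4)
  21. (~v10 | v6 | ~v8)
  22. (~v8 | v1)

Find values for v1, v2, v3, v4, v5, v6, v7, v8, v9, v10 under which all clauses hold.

v1 = 1, v2 = 0, v3 = 0, v4 = 1, v5 = 0, v6 = 1, v7 = 1, v8 = 1, v9 = 0, v10 = 1

Check each clause:
  1. (v6 | v8 | v3) — v8 is true.
  2. (~v7 | v6 | v10) — v10 is true.
  3. (~v3 | v10) — v10 is true.
  4. (~v10 | ~v5 | ~v2) — ~v5 is true.
  5. (v1 | ~v6) — v1 is true.
  6. (~v3 | v7 | ~v1) — ~v3 is true.
  7. (~v10 | ~v3) — ~v3 is true.
  8. (~v9 | v2) — ~v9 is true.
  9. (v1 | v7) — v1 is true.
  10. (~v10 | ~v3 | v7) — ~v3 is true.
  11. (~v1 | v8 | ~v9) — v8 is true.
  12. (v2 | ~v3) — ~v3 is true.
  13. (v4 | ~v9) — v4 is true.
  14. (v3 | ~v2) — ~v2 is true.
  15. (v6 | v3) — v6 is true.
  16. (~v10 | ~v7 | v1) — v1 is true.
  17. (v2 | ~v6 | ~v9) — ~v9 is true.
  18. (~v7 | ~v4 | v10) — v10 is true.
  19. (~v3 | ~v4) — ~v3 is true.
  20. (~v4 | v6 | v2) — v6 is true.
  21. (v6 | ~v10 | ~v8) — v6 is true.
  22. (~v8 | v1) — v1 is true.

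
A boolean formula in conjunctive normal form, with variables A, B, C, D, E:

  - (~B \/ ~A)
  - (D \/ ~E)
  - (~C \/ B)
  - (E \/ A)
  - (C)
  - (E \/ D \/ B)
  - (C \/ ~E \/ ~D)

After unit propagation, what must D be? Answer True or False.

True

Unit clause (C) sets C = True.
(~C \/ B): since C = True, the clause reduces to (B). B = True.
(~A \/ ~B): since B = True, the clause reduces to (~A). A = False.
(E \/ A): since A = False, the clause reduces to (E). E = True.
(~E \/ D) with E = True leaves only D, so D = True.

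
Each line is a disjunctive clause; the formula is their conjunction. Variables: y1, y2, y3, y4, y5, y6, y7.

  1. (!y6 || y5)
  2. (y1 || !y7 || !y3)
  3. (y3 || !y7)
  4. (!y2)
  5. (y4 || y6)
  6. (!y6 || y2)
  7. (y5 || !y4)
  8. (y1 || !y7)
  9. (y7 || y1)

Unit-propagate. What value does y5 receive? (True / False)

True

(!y2) is a unit clause: y2 = False.
(y2 || !y6): since y2 = False, the clause reduces to (!y6). y6 = False.
In (y4 || y6), y6 is now false; y4 must hold, so y4 = True.
(!y4 || y5): since y4 = True, the clause reduces to (y5). y5 = True.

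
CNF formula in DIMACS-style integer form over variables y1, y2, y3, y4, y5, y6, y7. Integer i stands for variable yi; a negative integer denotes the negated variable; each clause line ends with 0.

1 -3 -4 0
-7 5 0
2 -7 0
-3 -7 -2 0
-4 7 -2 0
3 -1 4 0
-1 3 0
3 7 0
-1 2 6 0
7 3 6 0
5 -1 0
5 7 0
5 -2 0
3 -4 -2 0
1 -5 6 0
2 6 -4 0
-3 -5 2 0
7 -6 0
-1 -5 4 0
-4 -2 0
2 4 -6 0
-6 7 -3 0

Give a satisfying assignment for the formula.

y1=False, y2=True, y3=False, y4=False, y5=True, y6=True, y7=True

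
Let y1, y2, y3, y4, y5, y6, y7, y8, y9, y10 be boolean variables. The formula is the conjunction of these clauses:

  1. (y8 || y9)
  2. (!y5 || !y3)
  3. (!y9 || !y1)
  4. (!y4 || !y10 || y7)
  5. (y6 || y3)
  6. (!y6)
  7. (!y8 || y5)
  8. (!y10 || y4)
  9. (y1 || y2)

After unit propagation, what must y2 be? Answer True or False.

True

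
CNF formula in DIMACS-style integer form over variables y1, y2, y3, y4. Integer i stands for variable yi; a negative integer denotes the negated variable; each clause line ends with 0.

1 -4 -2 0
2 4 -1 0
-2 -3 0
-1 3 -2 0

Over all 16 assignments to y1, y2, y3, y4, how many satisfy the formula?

The models are:
  y1=F y2=F y3=F y4=F
  y1=F y2=F y3=F y4=T
  y1=F y2=F y3=T y4=F
  y1=F y2=F y3=T y4=T
  y1=F y2=T y3=F y4=F
  y1=T y2=F y3=F y4=T
  y1=T y2=F y3=T y4=T
Count: 7.

7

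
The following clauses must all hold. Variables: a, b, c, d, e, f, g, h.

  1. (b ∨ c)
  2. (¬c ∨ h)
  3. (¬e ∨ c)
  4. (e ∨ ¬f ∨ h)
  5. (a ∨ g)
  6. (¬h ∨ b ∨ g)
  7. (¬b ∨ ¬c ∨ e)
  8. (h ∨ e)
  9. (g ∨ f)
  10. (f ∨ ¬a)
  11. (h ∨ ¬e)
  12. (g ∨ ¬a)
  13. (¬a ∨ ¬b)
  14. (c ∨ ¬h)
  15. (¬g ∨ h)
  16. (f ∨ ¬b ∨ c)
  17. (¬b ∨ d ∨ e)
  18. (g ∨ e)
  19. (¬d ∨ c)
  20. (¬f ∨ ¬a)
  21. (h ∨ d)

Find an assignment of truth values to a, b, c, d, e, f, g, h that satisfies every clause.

a=0, b=1, c=1, d=0, e=1, f=1, g=1, h=1

Check each clause:
  1. (c ∨ b) — b is true.
  2. (¬c ∨ h) — h is true.
  3. (c ∨ ¬e) — c is true.
  4. (h ∨ e ∨ ¬f) — h is true.
  5. (a ∨ g) — g is true.
  6. (¬h ∨ g ∨ b) — b is true.
  7. (e ∨ ¬c ∨ ¬b) — e is true.
  8. (h ∨ e) — h is true.
  9. (f ∨ g) — f is true.
  10. (¬a ∨ f) — f is true.
  11. (h ∨ ¬e) — h is true.
  12. (g ∨ ¬a) — ¬a is true.
  13. (¬a ∨ ¬b) — ¬a is true.
  14. (c ∨ ¬h) — c is true.
  15. (h ∨ ¬g) — h is true.
  16. (c ∨ ¬b ∨ f) — c is true.
  17. (¬b ∨ d ∨ e) — e is true.
  18. (e ∨ g) — e is true.
  19. (¬d ∨ c) — c is true.
  20. (¬f ∨ ¬a) — ¬a is true.
  21. (d ∨ h) — h is true.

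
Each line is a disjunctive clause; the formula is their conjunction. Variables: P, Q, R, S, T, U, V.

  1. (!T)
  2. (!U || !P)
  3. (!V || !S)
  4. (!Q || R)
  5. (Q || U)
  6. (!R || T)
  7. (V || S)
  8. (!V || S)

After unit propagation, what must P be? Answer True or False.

Unit clause (!T) sets T = False.
(!R || T): since T = False, the clause reduces to (!R). R = False.
(R || !Q): since R = False, the clause reduces to (!Q). Q = False.
In (Q || U), Q is now false; U must hold, so U = True.
From (!U || !P) and U = True: P = False.

False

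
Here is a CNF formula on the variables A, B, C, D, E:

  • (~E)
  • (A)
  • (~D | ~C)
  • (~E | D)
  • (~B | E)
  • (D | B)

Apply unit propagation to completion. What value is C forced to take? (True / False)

False

Unit clause (~E) sets E = False.
(A) is a unit clause: A = True.
(~B | E) with E = False leaves only ~B, so B = False.
In (D | B), B is now false; D must hold, so D = True.
From (~C | ~D) and D = True: C = False.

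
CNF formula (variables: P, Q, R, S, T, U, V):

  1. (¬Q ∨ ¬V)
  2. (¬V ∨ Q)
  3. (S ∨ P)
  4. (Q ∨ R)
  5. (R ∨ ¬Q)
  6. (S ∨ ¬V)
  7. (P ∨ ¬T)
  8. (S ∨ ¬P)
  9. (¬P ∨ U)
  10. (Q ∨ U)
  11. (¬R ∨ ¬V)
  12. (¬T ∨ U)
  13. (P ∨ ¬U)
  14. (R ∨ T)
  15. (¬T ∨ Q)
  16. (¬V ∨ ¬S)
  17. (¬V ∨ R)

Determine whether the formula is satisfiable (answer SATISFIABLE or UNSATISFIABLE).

Pure literal: V appears only negated; assign V = False.
Branch on P: take P = False.
  then S is forced to True.
  then T is forced to False.
  then U is forced to False.
  then Q is forced to True.
  then R is forced to True.
So P=F, Q=T, R=T, S=T, T=F, U=F, V=F is a satisfying assignment.

SATISFIABLE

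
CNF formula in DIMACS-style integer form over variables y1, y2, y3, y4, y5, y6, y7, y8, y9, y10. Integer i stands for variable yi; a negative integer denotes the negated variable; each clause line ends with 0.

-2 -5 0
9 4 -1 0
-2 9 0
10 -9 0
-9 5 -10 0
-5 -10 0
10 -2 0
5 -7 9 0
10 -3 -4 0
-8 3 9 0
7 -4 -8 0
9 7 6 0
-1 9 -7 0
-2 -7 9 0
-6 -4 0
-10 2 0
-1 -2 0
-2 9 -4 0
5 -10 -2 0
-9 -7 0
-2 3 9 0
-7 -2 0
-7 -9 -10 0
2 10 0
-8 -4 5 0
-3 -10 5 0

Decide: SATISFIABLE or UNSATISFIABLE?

UNSATISFIABLE

y9 = True:
  propagation gives y10=True, y5=True; an empty clause results — contradiction.
y9 = False:
  propagation gives y2=False, y10=False; an empty clause results — contradiction.
Every branch closes, so no satisfying assignment exists.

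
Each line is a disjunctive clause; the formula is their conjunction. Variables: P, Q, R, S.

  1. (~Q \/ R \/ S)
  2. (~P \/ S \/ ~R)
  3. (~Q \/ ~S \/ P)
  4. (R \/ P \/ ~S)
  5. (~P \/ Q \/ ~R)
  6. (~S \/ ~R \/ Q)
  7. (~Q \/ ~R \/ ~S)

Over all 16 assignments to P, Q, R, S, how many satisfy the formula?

The models are:
  P=0 Q=0 R=0 S=0
  P=0 Q=0 R=1 S=0
  P=0 Q=1 R=1 S=0
  P=1 Q=0 R=0 S=0
  P=1 Q=0 R=0 S=1
  P=1 Q=1 R=0 S=1
That's 6 in total.

6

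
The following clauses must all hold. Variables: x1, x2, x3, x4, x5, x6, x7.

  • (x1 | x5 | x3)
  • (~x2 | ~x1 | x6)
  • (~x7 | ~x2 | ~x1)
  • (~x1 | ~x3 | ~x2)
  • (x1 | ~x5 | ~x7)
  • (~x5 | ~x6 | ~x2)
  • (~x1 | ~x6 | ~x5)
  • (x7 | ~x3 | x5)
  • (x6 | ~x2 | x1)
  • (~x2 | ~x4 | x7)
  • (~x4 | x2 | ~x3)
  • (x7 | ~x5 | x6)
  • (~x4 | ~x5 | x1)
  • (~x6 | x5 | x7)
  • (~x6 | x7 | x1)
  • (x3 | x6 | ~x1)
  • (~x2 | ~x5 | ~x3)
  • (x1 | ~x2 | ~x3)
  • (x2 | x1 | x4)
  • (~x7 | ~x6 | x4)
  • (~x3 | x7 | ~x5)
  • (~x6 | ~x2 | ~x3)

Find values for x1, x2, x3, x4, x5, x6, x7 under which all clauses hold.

Branch on x1: take x1 = True.
Try x2 = False.
For the remaining variables, x3 = False, x4 = True, x5 = False, x6 = True, x7 = True works.
Every clause has at least one true literal under this assignment.
Check each clause:
  1. (x3 | x1 | x5) — x1 is true.
  2. (~x2 | ~x1 | x6) — ~x2 is true.
  3. (~x2 | ~x7 | ~x1) — ~x2 is true.
  4. (~x3 | ~x2 | ~x1) — ~x3 is true.
  5. (~x5 | x1 | ~x7) — x1 is true.
  6. (~x5 | ~x2 | ~x6) — ~x5 is true.
  7. (~x5 | ~x1 | ~x6) — ~x5 is true.
  8. (~x3 | x7 | x5) — ~x3 is true.
  9. (~x2 | x6 | x1) — x1 is true.
  10. (~x2 | ~x4 | x7) — ~x2 is true.
  11. (~x4 | ~x3 | x2) — ~x3 is true.
  12. (x7 | x6 | ~x5) — ~x5 is true.
  13. (~x5 | x1 | ~x4) — x1 is true.
  14. (x5 | x7 | ~x6) — x7 is true.
  15. (x1 | ~x6 | x7) — x1 is true.
  16. (~x1 | x3 | x6) — x6 is true.
  17. (~x2 | ~x5 | ~x3) — ~x5 is true.
  18. (~x3 | x1 | ~x2) — x1 is true.
  19. (x1 | x2 | x4) — x1 is true.
  20. (~x7 | ~x6 | x4) — x4 is true.
  21. (~x5 | x7 | ~x3) — ~x5 is true.
  22. (~x6 | ~x2 | ~x3) — ~x3 is true.

x1=1, x2=0, x3=0, x4=1, x5=0, x6=1, x7=1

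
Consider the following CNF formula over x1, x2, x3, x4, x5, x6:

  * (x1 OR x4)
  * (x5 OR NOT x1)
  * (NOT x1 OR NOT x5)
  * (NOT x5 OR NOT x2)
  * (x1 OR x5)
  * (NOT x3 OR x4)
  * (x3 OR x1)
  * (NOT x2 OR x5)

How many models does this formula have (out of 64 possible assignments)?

2

The models are:
  x1=F x2=F x3=T x4=T x5=T x6=F
  x1=F x2=F x3=T x4=T x5=T x6=T
That's 2 in total.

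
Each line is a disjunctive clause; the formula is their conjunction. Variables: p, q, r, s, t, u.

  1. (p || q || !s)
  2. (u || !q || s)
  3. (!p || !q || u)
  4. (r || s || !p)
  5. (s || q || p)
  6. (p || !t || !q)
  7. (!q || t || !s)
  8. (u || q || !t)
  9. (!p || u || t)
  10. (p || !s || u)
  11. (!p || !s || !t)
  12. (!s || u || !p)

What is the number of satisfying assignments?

8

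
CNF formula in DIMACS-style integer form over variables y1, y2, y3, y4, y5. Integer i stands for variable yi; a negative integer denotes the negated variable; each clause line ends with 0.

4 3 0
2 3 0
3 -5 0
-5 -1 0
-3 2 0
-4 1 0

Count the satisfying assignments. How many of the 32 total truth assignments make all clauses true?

5

Satisfying assignments:
  y1=F y2=T y3=T y4=F y5=F
  y1=F y2=T y3=T y4=F y5=T
  y1=T y2=T y3=F y4=T y5=F
  y1=T y2=T y3=T y4=F y5=F
  y1=T y2=T y3=T y4=T y5=F
That's 5 in total.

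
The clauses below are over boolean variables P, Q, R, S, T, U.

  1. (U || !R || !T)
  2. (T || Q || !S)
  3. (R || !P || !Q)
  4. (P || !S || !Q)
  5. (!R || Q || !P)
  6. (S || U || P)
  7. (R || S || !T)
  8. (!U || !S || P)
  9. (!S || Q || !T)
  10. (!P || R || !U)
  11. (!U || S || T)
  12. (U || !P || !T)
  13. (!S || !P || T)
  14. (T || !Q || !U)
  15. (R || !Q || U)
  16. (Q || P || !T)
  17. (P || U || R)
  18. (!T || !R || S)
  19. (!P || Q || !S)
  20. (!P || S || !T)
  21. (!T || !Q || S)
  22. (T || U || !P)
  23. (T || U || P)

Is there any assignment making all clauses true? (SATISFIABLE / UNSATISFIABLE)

SATISFIABLE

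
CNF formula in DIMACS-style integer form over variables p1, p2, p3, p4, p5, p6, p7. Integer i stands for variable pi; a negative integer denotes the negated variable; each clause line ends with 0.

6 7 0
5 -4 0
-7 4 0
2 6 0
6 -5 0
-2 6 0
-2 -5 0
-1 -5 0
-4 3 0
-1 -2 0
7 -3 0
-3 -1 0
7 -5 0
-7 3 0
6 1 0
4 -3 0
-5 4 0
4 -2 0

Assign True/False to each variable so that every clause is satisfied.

p1 = 0, p2 = 0, p3 = 0, p4 = 0, p5 = 0, p6 = 1, p7 = 0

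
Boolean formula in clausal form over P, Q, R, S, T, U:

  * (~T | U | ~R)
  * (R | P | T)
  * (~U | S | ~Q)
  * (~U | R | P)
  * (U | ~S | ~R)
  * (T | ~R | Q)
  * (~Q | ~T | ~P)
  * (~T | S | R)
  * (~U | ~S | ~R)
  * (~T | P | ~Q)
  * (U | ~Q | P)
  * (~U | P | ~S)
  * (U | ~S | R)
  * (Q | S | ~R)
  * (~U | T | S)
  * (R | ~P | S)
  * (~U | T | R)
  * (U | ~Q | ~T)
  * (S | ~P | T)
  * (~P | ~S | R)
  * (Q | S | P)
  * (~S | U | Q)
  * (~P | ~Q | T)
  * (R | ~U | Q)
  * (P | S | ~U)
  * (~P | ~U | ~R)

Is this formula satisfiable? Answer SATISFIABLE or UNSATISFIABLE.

UNSATISFIABLE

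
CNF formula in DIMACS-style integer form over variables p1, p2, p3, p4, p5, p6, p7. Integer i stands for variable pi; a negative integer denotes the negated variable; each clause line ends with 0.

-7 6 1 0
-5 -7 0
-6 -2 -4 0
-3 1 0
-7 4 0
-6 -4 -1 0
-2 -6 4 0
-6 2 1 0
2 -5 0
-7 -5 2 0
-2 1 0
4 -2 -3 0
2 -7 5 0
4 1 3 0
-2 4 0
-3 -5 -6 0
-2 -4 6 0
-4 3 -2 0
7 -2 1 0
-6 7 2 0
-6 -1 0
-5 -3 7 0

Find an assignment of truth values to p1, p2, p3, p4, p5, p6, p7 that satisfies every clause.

p1=False, p2=False, p3=False, p4=True, p5=False, p6=False, p7=False

Branch on p1: take p1 = False.
  then p3 is forced to False.
  then p2 is forced to False.
  then p6 is forced to False.
  then p7 is forced to False.
  then p5 is forced to False.
  then p4 is forced to True.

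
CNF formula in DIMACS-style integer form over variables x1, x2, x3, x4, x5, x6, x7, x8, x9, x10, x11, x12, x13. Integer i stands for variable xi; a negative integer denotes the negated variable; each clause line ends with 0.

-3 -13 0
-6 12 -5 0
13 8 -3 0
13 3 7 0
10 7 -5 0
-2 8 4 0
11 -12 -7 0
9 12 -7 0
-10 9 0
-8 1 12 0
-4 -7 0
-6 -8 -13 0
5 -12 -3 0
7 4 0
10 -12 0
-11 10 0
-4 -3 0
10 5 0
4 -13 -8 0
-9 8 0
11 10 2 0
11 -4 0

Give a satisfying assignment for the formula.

x1=False, x2=False, x3=False, x4=False, x5=True, x6=False, x7=True, x8=True, x9=True, x10=True, x11=True, x12=True, x13=False

Pure literal: x6 appears only negated; assign x6 = False.
Set x1 = False and propagate.
Try x2 = False.
Set x3 = False and propagate.
For the remaining variables, x4 = False, x5 = True, x7 = True, x8 = True, x9 = True, x10 = True, x11 = True, x12 = True, x13 = False works.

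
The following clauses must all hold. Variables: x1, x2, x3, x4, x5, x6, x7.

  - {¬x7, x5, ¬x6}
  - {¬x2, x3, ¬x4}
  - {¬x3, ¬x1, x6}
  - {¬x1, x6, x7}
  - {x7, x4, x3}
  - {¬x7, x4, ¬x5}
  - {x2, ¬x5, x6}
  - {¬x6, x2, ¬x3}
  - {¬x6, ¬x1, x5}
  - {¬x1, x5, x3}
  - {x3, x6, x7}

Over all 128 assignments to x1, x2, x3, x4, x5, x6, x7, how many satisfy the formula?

27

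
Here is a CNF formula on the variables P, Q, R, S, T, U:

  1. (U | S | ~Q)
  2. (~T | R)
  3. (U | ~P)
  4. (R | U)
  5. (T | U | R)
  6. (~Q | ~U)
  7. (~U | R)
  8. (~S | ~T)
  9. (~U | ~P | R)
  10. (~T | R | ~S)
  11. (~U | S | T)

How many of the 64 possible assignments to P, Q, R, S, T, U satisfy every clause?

8

Case analysis on U and R:
  U=1, R=1: remaining (P,Q,S,T) ∈ {(0,0,0,1); (0,0,1,0); (1,0,0,1); (1,0,1,0)} — 4.
  U=1, R=0: a clause becomes empty — 0.
  U=0, R=1: remaining (P,Q,S,T) ∈ {(0,0,0,0); (0,0,0,1); (0,0,1,0); (0,1,1,0)} — 4.
  U=0, R=0: a clause becomes empty — 0.
Total: 4 + 0 + 4 + 0 = 8.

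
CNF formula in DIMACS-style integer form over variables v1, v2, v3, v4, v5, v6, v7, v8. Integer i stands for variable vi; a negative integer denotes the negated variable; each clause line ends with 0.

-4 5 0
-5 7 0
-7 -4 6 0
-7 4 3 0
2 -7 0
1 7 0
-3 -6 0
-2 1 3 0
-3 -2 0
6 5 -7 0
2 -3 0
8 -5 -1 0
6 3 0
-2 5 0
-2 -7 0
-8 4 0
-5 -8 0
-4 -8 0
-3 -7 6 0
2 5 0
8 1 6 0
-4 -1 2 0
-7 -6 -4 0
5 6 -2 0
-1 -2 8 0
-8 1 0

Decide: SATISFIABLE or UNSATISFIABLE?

UNSATISFIABLE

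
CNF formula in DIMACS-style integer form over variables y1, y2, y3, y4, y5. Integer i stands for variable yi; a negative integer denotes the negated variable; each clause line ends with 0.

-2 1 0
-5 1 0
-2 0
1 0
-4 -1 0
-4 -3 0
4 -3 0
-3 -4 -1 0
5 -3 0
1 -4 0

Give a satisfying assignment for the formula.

y1=T, y2=F, y3=F, y4=F, y5=T

Check each clause:
  1. (!y2 || y1) — y1 is true.
  2. (y1 || !y5) — y1 is true.
  3. (!y2) — !y2 is true.
  4. (y1) — y1 is true.
  5. (!y1 || !y4) — !y4 is true.
  6. (!y4 || !y3) — !y4 is true.
  7. (y4 || !y3) — !y3 is true.
  8. (!y4 || !y3 || !y1) — !y4 is true.
  9. (y5 || !y3) — !y3 is true.
  10. (!y4 || y1) — y1 is true.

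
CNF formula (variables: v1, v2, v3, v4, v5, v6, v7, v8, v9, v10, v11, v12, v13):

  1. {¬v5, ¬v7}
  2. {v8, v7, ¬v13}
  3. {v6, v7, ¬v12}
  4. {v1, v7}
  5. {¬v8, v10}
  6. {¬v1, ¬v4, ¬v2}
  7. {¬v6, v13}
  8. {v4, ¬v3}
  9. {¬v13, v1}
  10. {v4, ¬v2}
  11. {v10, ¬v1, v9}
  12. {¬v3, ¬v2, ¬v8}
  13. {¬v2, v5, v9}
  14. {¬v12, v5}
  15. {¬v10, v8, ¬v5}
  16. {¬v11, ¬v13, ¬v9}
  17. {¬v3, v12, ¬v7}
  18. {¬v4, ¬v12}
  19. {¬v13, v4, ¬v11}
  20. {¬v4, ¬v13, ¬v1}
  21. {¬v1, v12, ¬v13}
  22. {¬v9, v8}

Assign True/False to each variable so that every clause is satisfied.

v1=True, v2=False, v3=False, v4=True, v5=False, v6=False, v7=False, v8=False, v9=False, v10=True, v11=True, v12=False, v13=False

v2 occurs only negated in the remaining clauses — set v2 = False.
Pure literal: v3 appears only negated; assign v3 = False.
Set v1 = True and propagate.
For the remaining variables, v4 = True, v5 = False, v6 = False, v7 = False, v8 = False, v9 = False, v10 = True, v11 = True, v12 = False, v13 = False works.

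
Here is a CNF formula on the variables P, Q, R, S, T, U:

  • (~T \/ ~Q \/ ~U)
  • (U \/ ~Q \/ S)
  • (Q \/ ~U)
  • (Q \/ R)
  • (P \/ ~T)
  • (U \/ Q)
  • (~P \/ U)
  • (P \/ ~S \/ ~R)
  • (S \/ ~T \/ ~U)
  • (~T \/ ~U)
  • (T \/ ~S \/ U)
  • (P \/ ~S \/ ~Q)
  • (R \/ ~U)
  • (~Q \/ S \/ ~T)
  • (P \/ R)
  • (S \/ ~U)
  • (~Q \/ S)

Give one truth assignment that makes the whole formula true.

P=1, Q=1, R=1, S=1, T=0, U=1

Check each clause:
  1. (~Q \/ ~U \/ ~T) — ~T is true.
  2. (~Q \/ S \/ U) — S is true.
  3. (~U \/ Q) — Q is true.
  4. (Q \/ R) — Q is true.
  5. (~T \/ P) — P is true.
  6. (Q \/ U) — Q is true.
  7. (~P \/ U) — U is true.
  8. (~R \/ ~S \/ P) — P is true.
  9. (~T \/ ~U \/ S) — ~T is true.
  10. (~U \/ ~T) — ~T is true.
  11. (U \/ ~S \/ T) — U is true.
  12. (~S \/ ~Q \/ P) — P is true.
  13. (R \/ ~U) — R is true.
  14. (S \/ ~T \/ ~Q) — ~T is true.
  15. (P \/ R) — P is true.
  16. (S \/ ~U) — S is true.
  17. (S \/ ~Q) — S is true.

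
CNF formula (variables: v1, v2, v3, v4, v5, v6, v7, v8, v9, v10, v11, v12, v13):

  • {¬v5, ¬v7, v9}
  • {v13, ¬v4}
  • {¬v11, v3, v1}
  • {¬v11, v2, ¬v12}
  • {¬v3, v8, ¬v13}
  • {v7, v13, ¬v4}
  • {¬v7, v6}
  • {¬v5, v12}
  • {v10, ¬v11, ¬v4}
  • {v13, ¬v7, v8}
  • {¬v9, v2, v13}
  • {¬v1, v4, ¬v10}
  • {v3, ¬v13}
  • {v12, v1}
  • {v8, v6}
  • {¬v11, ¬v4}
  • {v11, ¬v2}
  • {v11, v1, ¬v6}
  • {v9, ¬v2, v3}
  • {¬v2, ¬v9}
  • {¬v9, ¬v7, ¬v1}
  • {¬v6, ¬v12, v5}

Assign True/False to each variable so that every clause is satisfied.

v1 = T, v2 = F, v3 = T, v4 = T, v5 = T, v6 = F, v7 = F, v8 = T, v9 = T, v10 = F, v11 = F, v12 = T, v13 = T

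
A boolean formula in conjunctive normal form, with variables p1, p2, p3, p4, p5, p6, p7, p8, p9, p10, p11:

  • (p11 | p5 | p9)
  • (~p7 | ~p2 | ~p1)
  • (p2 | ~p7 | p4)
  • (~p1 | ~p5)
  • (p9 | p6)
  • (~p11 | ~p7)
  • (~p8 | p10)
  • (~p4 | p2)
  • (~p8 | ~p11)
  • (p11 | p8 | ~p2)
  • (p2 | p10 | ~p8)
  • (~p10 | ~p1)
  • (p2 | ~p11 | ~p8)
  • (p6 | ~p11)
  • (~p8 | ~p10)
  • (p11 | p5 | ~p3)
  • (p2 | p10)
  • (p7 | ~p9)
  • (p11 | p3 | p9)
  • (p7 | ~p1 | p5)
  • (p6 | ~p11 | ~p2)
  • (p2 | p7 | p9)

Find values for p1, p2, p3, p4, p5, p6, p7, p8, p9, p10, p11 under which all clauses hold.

p1 occurs only negated in the remaining clauses — set p1 = False.
Pure literal: p6 appears only positively; assign p6 = True.
Set p2 = True and propagate.
Try p3 = True.
The remaining clauses are satisfied by p4 = False, p5 = True, p7 = False, p8 = False, p9 = False, p10 = True, p11 = True.
Every clause has at least one true literal under this assignment.
Check each clause:
  1. (p11 | p9 | p5) — p11 is true.
  2. (~p7 | ~p2 | ~p1) — ~p7 is true.
  3. (p4 | ~p7 | p2) — ~p7 is true.
  4. (~p5 | ~p1) — ~p1 is true.
  5. (p6 | p9) — p6 is true.
  6. (~p11 | ~p7) — ~p7 is true.
  7. (p10 | ~p8) — ~p8 is true.
  8. (p2 | ~p4) — p2 is true.
  9. (~p8 | ~p11) — ~p8 is true.
  10. (p8 | p11 | ~p2) — p11 is true.
  11. (~p8 | p10 | p2) — ~p8 is true.
  12. (~p1 | ~p10) — ~p1 is true.
  13. (p2 | ~p8 | ~p11) — ~p8 is true.
  14. (p6 | ~p11) — p6 is true.
  15. (~p8 | ~p10) — ~p8 is true.
  16. (p11 | p5 | ~p3) — p5 is true.
  17. (p10 | p2) — p2 is true.
  18. (p7 | ~p9) — ~p9 is true.
  19. (p3 | p9 | p11) — p3 is true.
  20. (p5 | p7 | ~p1) — p5 is true.
  21. (~p2 | ~p11 | p6) — p6 is true.
  22. (p2 | p7 | p9) — p2 is true.

p1 = F  p2 = T  p3 = T  p4 = F  p5 = T  p6 = T  p7 = F  p8 = F  p9 = F  p10 = T  p11 = T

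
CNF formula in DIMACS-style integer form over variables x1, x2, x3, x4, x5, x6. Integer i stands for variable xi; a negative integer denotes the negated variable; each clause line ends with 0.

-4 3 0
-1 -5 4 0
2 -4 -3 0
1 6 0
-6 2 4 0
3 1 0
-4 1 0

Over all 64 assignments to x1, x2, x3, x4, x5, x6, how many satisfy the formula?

Split on x4, then x1.
  x4=T, x1=T: remaining (x2,x3,x5,x6) ∈ {(T,T,F,F); (T,T,F,T); (T,T,T,F); (T,T,T,T)} — 4.
  x4=T, x1=F: a clause becomes empty — 0.
  x4=F, x1=T: x3 free; 3 ways for (x2,x5,x6) × 2^1 = 6.
  x4=F, x1=F: remaining (x2,x3,x5,x6) ∈ {(T,T,F,T); (T,T,T,T)} — 2.
Total: 4 + 0 + 6 + 2 = 12.

12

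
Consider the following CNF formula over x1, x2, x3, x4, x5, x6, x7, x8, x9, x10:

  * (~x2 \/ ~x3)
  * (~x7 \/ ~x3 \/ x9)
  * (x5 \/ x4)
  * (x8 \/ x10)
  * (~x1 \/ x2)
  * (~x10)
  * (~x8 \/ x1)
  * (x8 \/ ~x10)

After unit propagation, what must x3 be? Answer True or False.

False

(~x10) is a unit clause: x10 = False.
(x8 \/ x10) with x10 = False leaves only x8, so x8 = True.
From (~x8 \/ x1) and x8 = True: x1 = True.
From (x2 \/ ~x1) and x1 = True: x2 = True.
(~x3 \/ ~x2) with x2 = True leaves only ~x3, so x3 = False.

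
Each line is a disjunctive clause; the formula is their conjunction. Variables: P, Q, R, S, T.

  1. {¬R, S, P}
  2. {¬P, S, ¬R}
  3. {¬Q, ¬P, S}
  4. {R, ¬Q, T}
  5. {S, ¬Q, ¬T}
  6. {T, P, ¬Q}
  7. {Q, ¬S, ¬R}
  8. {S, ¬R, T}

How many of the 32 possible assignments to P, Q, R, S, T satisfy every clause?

13

Case analysis on S and Q:
  S=1, Q=1: 5 of the 8 assignments to (P,R,T) work.
  S=1, Q=0: remaining (P,R,T) ∈ {(0,0,0); (0,0,1); (1,0,0); (1,0,1)} — 4.
  S=0, Q=1: a clause becomes empty — 0.
  S=0, Q=0: remaining (P,R,T) ∈ {(0,0,0); (0,0,1); (1,0,0); (1,0,1)} — 4.
Total: 5 + 4 + 0 + 4 = 13.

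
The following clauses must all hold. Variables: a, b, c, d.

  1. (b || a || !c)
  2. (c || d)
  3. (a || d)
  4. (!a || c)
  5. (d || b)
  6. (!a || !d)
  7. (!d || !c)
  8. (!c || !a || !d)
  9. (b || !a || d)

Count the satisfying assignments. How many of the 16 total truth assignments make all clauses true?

3

Satisfying assignments:
  a=F b=F c=F d=T
  a=F b=T c=F d=T
  a=T b=T c=T d=F
Count: 3.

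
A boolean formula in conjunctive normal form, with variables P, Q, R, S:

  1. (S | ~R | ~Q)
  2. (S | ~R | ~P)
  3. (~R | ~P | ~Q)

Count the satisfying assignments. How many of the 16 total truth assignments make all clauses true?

12

Split on R, then P.
  R=T, P=T: remaining (Q,S) ∈ {(F,T)} — 1.
  R=T, P=F: remaining (Q,S) ∈ {(F,F); (F,T); (T,T)} — 3.
  R=F, P=T: remaining (Q,S) ∈ {(F,F); (F,T); (T,F); (T,T)} — 4.
  R=F, P=F: remaining (Q,S) ∈ {(F,F); (F,T); (T,F); (T,T)} — 4.
Total: 1 + 3 + 4 + 4 = 12.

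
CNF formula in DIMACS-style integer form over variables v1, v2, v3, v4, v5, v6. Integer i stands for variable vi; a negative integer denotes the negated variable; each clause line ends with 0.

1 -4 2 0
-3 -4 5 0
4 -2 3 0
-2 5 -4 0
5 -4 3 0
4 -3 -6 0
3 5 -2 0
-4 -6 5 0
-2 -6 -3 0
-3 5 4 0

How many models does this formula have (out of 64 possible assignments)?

Case analysis on v4 and v3:
  v4=T, v3=T: remaining (v1,v2,v5,v6) ∈ {(F,T,T,F); (T,F,T,F); (T,F,T,T); (T,T,T,F)} — 4.
  v4=T, v3=F: v6 free; 3 ways for (v1,v2,v5) × 2^1 = 6.
  v4=F, v3=T: remaining (v1,v2,v5,v6) ∈ {(F,F,T,F); (F,T,T,F); (T,F,T,F); (T,T,T,F)} — 4.
  v4=F, v3=F: forces v2=F; v1, v5, v6 free → 2^3 = 8.
Total: 4 + 6 + 4 + 8 = 22.

22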